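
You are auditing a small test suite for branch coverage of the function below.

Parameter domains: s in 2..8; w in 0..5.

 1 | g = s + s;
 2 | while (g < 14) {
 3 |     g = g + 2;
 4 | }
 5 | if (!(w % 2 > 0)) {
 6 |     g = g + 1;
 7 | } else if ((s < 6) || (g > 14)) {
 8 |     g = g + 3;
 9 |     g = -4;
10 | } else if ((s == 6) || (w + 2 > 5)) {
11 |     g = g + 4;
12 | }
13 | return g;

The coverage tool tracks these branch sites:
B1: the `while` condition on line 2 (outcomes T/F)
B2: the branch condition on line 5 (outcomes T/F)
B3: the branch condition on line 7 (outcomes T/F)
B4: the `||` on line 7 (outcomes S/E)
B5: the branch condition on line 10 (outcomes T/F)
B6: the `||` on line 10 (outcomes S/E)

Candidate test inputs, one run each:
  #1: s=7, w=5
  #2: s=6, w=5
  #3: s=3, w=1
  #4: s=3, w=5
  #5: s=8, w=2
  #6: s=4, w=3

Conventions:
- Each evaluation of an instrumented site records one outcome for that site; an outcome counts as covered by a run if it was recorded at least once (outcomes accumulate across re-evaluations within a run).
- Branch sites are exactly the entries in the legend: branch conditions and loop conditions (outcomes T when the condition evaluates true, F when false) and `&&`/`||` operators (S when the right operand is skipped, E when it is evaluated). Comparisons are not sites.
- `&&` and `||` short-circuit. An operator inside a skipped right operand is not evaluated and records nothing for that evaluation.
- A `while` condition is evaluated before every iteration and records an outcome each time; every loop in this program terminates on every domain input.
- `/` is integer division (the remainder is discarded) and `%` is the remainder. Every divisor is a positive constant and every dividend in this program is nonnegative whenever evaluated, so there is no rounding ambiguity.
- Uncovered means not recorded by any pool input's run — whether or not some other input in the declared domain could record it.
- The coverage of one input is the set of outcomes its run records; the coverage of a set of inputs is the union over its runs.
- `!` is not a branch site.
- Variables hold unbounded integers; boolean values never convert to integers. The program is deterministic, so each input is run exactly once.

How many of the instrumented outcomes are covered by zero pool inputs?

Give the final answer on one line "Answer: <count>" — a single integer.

#1 (s=7, w=5) -> covered: B1=F, B2=F, B3=F, B4=E, B5=T, B6=E
#2 (s=6, w=5) -> covered: B1=T, B1=F, B2=F, B3=F, B4=E, B5=T, B6=S
#3 (s=3, w=1) -> covered: B1=T, B1=F, B2=F, B3=T, B4=S
#4 (s=3, w=5) -> covered: B1=T, B1=F, B2=F, B3=T, B4=S
#5 (s=8, w=2) -> covered: B1=F, B2=T
#6 (s=4, w=3) -> covered: B1=T, B1=F, B2=F, B3=T, B4=S
union over the pool: B1=T, B1=F, B2=T, B2=F, B3=T, B3=F, B4=S, B4=E, B5=T, B6=S, B6=E
uncovered (1 of 12): B5=F

Answer: 1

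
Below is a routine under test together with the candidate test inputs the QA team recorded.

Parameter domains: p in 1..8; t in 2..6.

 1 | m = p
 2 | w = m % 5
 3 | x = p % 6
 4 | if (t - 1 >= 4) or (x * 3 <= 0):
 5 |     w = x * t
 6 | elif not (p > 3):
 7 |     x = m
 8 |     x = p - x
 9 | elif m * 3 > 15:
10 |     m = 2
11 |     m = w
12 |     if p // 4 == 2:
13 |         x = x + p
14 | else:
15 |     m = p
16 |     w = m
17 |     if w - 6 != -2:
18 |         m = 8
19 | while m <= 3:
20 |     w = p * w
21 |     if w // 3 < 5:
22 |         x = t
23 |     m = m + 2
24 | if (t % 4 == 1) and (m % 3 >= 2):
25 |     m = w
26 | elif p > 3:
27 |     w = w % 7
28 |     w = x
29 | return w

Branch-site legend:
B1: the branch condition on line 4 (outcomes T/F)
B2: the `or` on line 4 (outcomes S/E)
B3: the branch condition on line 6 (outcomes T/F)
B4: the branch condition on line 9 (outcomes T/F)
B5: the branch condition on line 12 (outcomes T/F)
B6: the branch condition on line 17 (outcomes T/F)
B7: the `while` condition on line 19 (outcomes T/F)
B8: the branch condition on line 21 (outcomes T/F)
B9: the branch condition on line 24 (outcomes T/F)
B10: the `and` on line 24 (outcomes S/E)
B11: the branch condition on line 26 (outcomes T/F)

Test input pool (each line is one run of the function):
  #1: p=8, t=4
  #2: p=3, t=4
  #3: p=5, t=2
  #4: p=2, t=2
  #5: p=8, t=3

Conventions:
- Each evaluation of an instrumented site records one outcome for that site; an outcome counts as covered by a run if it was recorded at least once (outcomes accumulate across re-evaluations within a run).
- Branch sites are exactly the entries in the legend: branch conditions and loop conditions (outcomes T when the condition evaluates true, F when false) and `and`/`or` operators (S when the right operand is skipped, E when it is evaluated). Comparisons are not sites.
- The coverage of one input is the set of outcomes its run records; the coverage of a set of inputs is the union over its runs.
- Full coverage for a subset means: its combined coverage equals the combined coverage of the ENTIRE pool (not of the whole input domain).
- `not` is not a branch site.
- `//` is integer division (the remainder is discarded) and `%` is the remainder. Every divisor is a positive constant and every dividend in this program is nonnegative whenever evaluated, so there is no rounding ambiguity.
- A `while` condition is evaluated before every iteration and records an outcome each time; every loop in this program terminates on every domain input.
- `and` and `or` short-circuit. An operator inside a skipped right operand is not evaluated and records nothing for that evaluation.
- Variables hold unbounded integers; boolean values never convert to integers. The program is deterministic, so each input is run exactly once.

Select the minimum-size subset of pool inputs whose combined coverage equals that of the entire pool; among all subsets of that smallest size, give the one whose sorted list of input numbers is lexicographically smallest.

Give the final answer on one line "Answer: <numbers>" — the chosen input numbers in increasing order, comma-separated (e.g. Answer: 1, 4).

input #1, p=8, t=4: outcomes B1=F, B2=E, B3=F, B4=T, B5=T, B7=T, B7=F, B8=F, B9=F, B10=S, B11=T
input #2, p=3, t=4: outcomes B1=F, B2=E, B3=T, B7=T, B7=F, B8=T, B9=F, B10=S, B11=F
input #3, p=5, t=2: outcomes B1=F, B2=E, B3=F, B4=F, B6=T, B7=F, B9=F, B10=S, B11=T
input #4, p=2, t=2: outcomes B1=F, B2=E, B3=T, B7=T, B7=F, B8=T, B9=F, B10=S, B11=F
input #5, p=8, t=3: outcomes B1=F, B2=E, B3=F, B4=T, B5=T, B7=T, B7=F, B8=F, B9=F, B10=S, B11=T
union over all inputs: B1=F, B2=E, B3=T, B3=F, B4=T, B4=F, B5=T, B6=T, B7=T, B7=F, B8=T, B8=F, B9=F, B10=S, B11=T, B11=F (16 outcomes)
checked all size-1 subsets: none covers 16 outcomes (max 11/16)
checked all size-2 subsets: none covers 16 outcomes (max 14/16)
the canonical winner is {1, 2, 3}: size 3, full 16-outcome coverage, earliest index list among size-3 covers

Answer: 1, 2, 3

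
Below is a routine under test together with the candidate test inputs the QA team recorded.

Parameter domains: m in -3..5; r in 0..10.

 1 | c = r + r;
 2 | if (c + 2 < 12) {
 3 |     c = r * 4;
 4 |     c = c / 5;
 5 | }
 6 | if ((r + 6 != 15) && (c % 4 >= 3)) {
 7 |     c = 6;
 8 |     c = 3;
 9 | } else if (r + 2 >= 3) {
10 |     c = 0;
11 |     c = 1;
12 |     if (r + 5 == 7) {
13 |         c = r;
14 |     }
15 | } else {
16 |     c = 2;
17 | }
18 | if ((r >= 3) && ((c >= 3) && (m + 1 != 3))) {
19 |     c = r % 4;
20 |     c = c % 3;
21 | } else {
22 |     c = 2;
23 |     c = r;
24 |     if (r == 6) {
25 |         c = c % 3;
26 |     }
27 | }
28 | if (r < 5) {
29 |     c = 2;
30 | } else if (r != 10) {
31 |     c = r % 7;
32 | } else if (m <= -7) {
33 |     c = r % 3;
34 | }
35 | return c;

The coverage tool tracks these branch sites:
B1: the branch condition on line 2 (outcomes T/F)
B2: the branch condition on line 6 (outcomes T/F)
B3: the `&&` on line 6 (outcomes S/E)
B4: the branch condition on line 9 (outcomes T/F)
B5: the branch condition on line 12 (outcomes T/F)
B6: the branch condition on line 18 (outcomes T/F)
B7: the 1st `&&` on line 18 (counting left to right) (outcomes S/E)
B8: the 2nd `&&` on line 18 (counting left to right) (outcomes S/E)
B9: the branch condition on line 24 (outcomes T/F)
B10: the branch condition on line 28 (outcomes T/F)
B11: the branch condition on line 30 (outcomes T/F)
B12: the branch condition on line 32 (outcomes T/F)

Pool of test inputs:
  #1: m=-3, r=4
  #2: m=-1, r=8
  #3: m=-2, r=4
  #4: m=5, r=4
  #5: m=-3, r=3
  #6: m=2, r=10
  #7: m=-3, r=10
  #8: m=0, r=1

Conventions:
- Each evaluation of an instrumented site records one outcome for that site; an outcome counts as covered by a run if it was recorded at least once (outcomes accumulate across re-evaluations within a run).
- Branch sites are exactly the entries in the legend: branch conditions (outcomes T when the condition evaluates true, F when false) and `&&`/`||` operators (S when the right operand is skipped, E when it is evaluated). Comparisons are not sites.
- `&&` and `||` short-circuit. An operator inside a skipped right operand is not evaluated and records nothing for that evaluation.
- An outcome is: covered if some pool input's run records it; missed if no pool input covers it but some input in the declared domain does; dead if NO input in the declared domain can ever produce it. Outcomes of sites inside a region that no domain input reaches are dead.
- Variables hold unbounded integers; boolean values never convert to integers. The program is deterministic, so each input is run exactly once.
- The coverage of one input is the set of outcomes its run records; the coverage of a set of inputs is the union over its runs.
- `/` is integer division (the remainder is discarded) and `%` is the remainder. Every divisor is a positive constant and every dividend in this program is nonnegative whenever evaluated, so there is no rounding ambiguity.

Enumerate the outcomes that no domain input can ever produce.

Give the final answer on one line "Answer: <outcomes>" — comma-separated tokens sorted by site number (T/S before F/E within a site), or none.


exhaustive pass over the 99-input domain:
  B12=T: unreachable across the whole domain -> dead
  reachable outcomes have witnesses, e.g. B1=T (e.g. m=-3, r=0), B1=F (e.g. m=-3, r=5), B2=T (e.g. m=-3, r=4), B2=F (e.g. m=-3, r=0)
Answer: B12=T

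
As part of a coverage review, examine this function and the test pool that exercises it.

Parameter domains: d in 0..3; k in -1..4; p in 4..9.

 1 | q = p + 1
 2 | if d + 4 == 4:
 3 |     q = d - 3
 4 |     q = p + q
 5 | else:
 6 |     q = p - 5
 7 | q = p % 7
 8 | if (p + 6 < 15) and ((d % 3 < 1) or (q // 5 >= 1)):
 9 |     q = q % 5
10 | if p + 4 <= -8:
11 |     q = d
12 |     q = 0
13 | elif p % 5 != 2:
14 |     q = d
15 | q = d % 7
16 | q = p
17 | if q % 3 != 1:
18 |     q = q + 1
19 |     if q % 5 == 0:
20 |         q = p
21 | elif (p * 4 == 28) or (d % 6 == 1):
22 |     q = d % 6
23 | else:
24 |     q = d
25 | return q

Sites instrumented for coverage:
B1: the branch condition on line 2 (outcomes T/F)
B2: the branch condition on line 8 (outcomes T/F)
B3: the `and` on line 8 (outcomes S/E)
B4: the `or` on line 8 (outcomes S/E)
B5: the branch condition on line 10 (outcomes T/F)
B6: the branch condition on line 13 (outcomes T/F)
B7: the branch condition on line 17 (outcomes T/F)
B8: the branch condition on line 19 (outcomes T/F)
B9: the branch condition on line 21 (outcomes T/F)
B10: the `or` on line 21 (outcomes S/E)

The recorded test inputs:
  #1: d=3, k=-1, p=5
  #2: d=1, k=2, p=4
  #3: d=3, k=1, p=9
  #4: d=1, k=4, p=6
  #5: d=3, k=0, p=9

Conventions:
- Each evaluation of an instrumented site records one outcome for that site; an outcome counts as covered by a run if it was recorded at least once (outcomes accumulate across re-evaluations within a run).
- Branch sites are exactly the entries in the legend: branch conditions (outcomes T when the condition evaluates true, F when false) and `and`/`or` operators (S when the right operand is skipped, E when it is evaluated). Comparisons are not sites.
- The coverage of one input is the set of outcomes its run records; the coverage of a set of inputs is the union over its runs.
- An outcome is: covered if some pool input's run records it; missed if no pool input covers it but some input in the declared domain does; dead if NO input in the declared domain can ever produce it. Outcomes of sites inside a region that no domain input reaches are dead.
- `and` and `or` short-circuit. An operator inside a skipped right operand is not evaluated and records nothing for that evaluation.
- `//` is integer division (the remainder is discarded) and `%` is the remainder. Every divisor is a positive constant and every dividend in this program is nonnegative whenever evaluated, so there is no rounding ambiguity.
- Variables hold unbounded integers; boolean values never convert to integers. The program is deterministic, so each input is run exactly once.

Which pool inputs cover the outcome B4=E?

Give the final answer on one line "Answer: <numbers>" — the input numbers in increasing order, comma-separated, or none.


input #1 (d=3, k=-1, p=5): does not record B4=E
input #2 (d=1, k=2, p=4): records B4=E
input #3 (d=3, k=1, p=9): does not record B4=E
input #4 (d=1, k=4, p=6): records B4=E
input #5 (d=3, k=0, p=9): does not record B4=E
Answer: 2, 4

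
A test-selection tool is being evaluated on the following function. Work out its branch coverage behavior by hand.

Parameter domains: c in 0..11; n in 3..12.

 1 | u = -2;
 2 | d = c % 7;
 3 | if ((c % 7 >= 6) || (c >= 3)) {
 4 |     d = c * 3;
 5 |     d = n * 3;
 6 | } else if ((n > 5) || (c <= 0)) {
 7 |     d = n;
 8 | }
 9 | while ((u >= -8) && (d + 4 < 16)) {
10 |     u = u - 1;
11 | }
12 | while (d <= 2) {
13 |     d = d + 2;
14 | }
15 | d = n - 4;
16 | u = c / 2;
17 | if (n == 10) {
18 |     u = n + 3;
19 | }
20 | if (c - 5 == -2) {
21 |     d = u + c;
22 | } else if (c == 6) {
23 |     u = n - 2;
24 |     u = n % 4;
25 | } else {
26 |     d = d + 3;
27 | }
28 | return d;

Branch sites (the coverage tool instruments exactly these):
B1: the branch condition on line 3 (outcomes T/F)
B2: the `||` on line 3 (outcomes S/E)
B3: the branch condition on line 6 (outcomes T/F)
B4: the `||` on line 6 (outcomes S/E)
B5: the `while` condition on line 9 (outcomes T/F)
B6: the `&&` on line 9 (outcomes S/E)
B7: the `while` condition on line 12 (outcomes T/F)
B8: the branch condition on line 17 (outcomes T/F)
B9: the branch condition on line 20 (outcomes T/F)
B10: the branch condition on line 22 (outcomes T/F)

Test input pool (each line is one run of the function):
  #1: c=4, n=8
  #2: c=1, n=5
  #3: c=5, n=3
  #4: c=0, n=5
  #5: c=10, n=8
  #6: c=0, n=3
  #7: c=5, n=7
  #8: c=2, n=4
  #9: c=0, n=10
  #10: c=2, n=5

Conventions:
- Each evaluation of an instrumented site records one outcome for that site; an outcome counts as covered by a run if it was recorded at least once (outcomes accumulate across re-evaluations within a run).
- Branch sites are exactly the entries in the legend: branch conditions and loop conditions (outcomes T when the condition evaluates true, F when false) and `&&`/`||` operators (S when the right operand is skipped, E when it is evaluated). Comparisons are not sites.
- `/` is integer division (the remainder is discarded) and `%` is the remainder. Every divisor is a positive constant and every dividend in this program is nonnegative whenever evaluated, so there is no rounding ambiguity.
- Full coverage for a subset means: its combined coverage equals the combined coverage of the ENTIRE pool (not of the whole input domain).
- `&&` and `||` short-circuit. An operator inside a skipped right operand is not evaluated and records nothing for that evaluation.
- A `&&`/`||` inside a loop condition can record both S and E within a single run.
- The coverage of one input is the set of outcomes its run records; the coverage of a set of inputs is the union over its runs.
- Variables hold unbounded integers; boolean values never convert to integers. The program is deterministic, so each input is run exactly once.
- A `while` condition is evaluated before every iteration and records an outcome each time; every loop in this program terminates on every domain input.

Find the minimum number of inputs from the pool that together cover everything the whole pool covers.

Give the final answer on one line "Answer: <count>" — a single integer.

run #1 (c=4, n=8) runs B2->E, B1->T, B6->E, B5->F, B7->F, B8->F, B9->F, B10->F; records B1=T, B2=E, B5=F, B6=E, B7=F, B8=F, B9=F, B10=F
run #2 (c=1, n=5) runs B2->E, B1->F, B4->E, B3->F, B6->E, B5->T, B6->E, B5->T, B6->E, B5->T, B6->E, B5->T, B6->E, B5->T, ...; records B1=F, B2=E, B3=F, B4=E, B5=T, B5=F, B6=S, B6=E, B7=T, B7=F, B8=F, B9=F, B10=F
run #3 (c=5, n=3) runs B2->E, B1->T, B6->E, B5->T, B6->E, B5->T, B6->E, B5->T, B6->E, B5->T, B6->E, B5->T, B6->E, B5->T, ...; records B1=T, B2=E, B5=T, B5=F, B6=S, B6=E, B7=F, B8=F, B9=F, B10=F
run #4 (c=0, n=5) runs B2->E, B1->F, B4->E, B3->T, B6->E, B5->T, B6->E, B5->T, B6->E, B5->T, B6->E, B5->T, B6->E, B5->T, ...; records B1=F, B2=E, B3=T, B4=E, B5=T, B5=F, B6=S, B6=E, B7=F, B8=F, B9=F, B10=F
run #5 (c=10, n=8) runs B2->E, B1->T, B6->E, B5->F, B7->F, B8->F, B9->F, B10->F; records B1=T, B2=E, B5=F, B6=E, B7=F, B8=F, B9=F, B10=F
run #6 (c=0, n=3) runs B2->E, B1->F, B4->E, B3->T, B6->E, B5->T, B6->E, B5->T, B6->E, B5->T, B6->E, B5->T, B6->E, B5->T, ...; records B1=F, B2=E, B3=T, B4=E, B5=T, B5=F, B6=S, B6=E, B7=F, B8=F, B9=F, B10=F
run #7 (c=5, n=7) runs B2->E, B1->T, B6->E, B5->F, B7->F, B8->F, B9->F, B10->F; records B1=T, B2=E, B5=F, B6=E, B7=F, B8=F, B9=F, B10=F
run #8 (c=2, n=4) runs B2->E, B1->F, B4->E, B3->F, B6->E, B5->T, B6->E, B5->T, B6->E, B5->T, B6->E, B5->T, B6->E, B5->T, ...; records B1=F, B2=E, B3=F, B4=E, B5=T, B5=F, B6=S, B6=E, B7=T, B7=F, B8=F, B9=F, B10=F
run #9 (c=0, n=10) runs B2->E, B1->F, B4->S, B3->T, B6->E, B5->T, B6->E, B5->T, B6->E, B5->T, B6->E, B5->T, B6->E, B5->T, ...; records B1=F, B2=E, B3=T, B4=S, B5=T, B5=F, B6=S, B6=E, B7=F, B8=T, B9=F, B10=F
run #10 (c=2, n=5) runs B2->E, B1->F, B4->E, B3->F, B6->E, B5->T, B6->E, B5->T, B6->E, B5->T, B6->E, B5->T, B6->E, B5->T, ...; records B1=F, B2=E, B3=F, B4=E, B5=T, B5=F, B6=S, B6=E, B7=T, B7=F, B8=F, B9=F, B10=F
pool-wide coverage (17 outcomes): B1=T, B1=F, B2=E, B3=T, B3=F, B4=S, B4=E, B5=T, B5=F, B6=S, B6=E, B7=T, B7=F, B8=T, B8=F, B9=F, B10=F
size 1 is not enough: best union over all size-1 subsets is 13/17
size 2 is not enough: best union over all size-2 subsets is 16/17
inputs {1, 2, 9} (size 3) cover everything; no size-3 subset with a lexicographically smaller index list covers all 17

Answer: 3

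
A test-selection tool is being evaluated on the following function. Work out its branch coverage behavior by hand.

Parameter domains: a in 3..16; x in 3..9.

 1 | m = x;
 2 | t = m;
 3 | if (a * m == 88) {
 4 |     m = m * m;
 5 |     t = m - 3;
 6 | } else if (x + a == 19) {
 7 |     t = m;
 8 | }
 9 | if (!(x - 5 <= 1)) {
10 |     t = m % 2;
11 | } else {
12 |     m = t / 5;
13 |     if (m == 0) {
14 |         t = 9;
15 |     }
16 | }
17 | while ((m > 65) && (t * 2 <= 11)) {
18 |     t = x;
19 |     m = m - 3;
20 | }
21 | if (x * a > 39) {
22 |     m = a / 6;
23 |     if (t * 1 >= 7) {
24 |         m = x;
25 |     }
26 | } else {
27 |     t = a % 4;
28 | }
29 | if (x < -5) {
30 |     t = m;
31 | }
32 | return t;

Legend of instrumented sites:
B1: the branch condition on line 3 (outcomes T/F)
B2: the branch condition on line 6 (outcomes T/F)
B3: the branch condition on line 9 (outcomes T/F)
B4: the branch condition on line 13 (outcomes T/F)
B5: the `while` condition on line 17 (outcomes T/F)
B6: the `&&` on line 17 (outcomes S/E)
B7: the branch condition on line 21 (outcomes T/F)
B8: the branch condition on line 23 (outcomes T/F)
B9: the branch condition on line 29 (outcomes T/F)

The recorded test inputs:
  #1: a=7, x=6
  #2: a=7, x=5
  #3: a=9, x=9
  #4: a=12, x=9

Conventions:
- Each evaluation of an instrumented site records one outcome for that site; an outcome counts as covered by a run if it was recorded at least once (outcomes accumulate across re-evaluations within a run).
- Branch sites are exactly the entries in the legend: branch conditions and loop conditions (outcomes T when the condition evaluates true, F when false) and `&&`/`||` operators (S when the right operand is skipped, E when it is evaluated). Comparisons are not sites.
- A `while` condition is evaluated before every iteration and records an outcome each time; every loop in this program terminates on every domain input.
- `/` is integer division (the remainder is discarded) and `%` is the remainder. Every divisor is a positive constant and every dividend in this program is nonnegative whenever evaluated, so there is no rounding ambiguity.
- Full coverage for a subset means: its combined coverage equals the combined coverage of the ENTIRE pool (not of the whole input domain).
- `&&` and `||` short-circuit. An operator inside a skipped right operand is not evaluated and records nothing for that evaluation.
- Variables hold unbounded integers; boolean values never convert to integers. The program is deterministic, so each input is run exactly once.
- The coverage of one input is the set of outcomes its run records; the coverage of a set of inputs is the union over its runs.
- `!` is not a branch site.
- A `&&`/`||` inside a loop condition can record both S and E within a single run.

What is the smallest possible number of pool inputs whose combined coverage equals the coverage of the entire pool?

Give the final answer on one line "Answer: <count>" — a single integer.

input #1 (a=7, x=6): events B1->F, B2->F, B3->F, B4->F, B6->S, B5->F, B7->T, B8->F, B9->F; covers B1=F, B2=F, B3=F, B4=F, B5=F, B6=S, B7=T, B8=F, B9=F
input #2 (a=7, x=5): events B1->F, B2->F, B3->F, B4->F, B6->S, B5->F, B7->F, B9->F; covers B1=F, B2=F, B3=F, B4=F, B5=F, B6=S, B7=F, B9=F
input #3 (a=9, x=9): events B1->F, B2->F, B3->T, B6->S, B5->F, B7->T, B8->F, B9->F; covers B1=F, B2=F, B3=T, B5=F, B6=S, B7=T, B8=F, B9=F
input #4 (a=12, x=9): events B1->F, B2->F, B3->T, B6->S, B5->F, B7->T, B8->F, B9->F; covers B1=F, B2=F, B3=T, B5=F, B6=S, B7=T, B8=F, B9=F
union over all inputs: B1=F, B2=F, B3=T, B3=F, B4=F, B5=F, B6=S, B7=T, B7=F, B8=F, B9=F (11 outcomes)
size 1 is not enough: best union over all size-1 subsets is 9/11
the canonical winner is {2, 3}: size 2, full 11-outcome coverage, earliest index list among size-2 covers

Answer: 2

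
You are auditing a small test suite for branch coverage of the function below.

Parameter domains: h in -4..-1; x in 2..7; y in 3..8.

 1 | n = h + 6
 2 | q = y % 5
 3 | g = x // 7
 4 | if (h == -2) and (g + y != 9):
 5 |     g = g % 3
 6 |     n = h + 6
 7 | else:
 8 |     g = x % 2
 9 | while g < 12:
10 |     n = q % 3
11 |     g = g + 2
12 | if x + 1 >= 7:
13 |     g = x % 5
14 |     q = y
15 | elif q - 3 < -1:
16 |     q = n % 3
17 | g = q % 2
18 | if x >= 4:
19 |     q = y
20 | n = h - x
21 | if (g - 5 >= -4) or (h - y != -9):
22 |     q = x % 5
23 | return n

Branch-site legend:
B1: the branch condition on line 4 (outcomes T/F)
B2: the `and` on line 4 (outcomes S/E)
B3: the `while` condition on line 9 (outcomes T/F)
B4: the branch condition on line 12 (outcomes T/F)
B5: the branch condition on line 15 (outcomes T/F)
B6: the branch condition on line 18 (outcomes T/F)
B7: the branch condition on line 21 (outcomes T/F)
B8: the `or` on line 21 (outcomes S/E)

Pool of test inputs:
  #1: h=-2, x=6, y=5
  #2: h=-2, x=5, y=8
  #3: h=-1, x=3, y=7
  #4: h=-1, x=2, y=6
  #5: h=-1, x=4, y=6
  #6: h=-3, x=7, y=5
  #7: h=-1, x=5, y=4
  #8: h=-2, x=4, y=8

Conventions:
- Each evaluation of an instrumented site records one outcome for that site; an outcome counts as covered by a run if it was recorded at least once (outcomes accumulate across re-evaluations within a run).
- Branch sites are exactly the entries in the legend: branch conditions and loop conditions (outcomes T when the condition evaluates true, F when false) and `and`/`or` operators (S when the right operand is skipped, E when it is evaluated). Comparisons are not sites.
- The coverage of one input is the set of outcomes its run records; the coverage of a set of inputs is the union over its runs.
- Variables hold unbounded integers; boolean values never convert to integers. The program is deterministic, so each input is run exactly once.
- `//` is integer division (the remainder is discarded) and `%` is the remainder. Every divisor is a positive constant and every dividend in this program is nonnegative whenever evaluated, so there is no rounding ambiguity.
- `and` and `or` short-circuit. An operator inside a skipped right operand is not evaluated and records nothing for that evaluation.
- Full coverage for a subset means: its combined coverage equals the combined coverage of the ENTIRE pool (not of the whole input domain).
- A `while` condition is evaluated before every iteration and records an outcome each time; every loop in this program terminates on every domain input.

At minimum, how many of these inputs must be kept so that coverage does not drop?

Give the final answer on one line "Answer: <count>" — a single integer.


input #1 (h=-2, x=6, y=5): events B2->E, B1->T, B3->T, B3->T, B3->T, B3->T, B3->T, B3->T, B3->F, B4->T, B6->T, B8->S, B7->T; covers B1=T, B2=E, B3=T, B3=F, B4=T, B6=T, B7=T, B8=S
input #2 (h=-2, x=5, y=8): events B2->E, B1->T, B3->T, B3->T, B3->T, B3->T, B3->T, B3->T, B3->F, B4->F, B5->F, B6->T, B8->S, B7->T; covers B1=T, B2=E, B3=T, B3=F, B4=F, B5=F, B6=T, B7=T, B8=S
input #3 (h=-1, x=3, y=7): events B2->S, B1->F, B3->T, B3->T, B3->T, B3->T, B3->T, B3->T, B3->F, B4->F, B5->F, B6->F, B8->E, B7->T; covers B1=F, B2=S, B3=T, B3=F, B4=F, B5=F, B6=F, B7=T, B8=E
input #4 (h=-1, x=2, y=6): events B2->S, B1->F, B3->T, B3->T, B3->T, B3->T, B3->T, B3->T, B3->F, B4->F, B5->T, B6->F, B8->S, B7->T; covers B1=F, B2=S, B3=T, B3=F, B4=F, B5=T, B6=F, B7=T, B8=S
input #5 (h=-1, x=4, y=6): events B2->S, B1->F, B3->T, B3->T, B3->T, B3->T, B3->T, B3->T, B3->F, B4->F, B5->T, B6->T, B8->S, B7->T; covers B1=F, B2=S, B3=T, B3=F, B4=F, B5=T, B6=T, B7=T, B8=S
input #6 (h=-3, x=7, y=5): events B2->S, B1->F, B3->T, B3->T, B3->T, B3->T, B3->T, B3->T, B3->F, B4->T, B6->T, B8->S, B7->T; covers B1=F, B2=S, B3=T, B3=F, B4=T, B6=T, B7=T, B8=S
input #7 (h=-1, x=5, y=4): events B2->S, B1->F, B3->T, B3->T, B3->T, B3->T, B3->T, B3->T, B3->F, B4->F, B5->F, B6->T, B8->E, B7->T; covers B1=F, B2=S, B3=T, B3=F, B4=F, B5=F, B6=T, B7=T, B8=E
input #8 (h=-2, x=4, y=8): events B2->E, B1->T, B3->T, B3->T, B3->T, B3->T, B3->T, B3->T, B3->F, B4->F, B5->F, B6->T, B8->S, B7->T; covers B1=T, B2=E, B3=T, B3=F, B4=F, B5=F, B6=T, B7=T, B8=S
together the pool reaches 15 outcomes: B1=T, B1=F, B2=S, B2=E, B3=T, B3=F, B4=T, B4=F, B5=T, B5=F, B6=T, B6=F, B7=T, B8=S, B8=E
size 1 is not enough: best union over all size-1 subsets is 9/15
size 2 is not enough: best union over all size-2 subsets is 14/15
the canonical winner is {1, 3, 4}: size 3, full 15-outcome coverage, earliest index list among size-3 covers
Answer: 3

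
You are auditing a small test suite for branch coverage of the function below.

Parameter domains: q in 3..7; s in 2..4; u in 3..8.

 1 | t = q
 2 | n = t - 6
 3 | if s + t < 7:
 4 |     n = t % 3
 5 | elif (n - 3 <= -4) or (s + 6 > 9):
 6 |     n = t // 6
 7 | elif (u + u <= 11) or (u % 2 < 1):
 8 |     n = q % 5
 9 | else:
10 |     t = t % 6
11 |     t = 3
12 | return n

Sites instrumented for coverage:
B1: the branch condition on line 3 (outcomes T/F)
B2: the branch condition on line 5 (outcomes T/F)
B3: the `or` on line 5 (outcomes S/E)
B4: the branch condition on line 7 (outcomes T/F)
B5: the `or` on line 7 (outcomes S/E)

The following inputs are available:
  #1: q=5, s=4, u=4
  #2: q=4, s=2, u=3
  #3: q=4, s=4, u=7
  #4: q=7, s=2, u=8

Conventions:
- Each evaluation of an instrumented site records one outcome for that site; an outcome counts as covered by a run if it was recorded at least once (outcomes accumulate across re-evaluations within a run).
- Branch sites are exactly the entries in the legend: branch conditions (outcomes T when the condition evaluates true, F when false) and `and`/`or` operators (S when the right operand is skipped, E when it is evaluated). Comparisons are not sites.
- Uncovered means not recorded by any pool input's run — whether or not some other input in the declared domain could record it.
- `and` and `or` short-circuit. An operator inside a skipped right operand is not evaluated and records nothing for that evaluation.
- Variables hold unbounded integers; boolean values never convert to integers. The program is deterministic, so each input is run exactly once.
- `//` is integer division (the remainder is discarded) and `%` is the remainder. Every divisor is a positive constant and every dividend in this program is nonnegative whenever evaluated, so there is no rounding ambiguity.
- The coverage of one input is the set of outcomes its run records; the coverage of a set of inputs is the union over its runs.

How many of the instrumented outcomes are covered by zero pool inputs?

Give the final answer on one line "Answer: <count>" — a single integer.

input #1 (q=5, s=4, u=4): events B1->F, B3->S, B2->T; covers B1=F, B2=T, B3=S
input #2 (q=4, s=2, u=3): events B1->T; covers B1=T
input #3 (q=4, s=4, u=7): events B1->F, B3->S, B2->T; covers B1=F, B2=T, B3=S
input #4 (q=7, s=2, u=8): events B1->F, B3->E, B2->F, B5->E, B4->T; covers B1=F, B2=F, B3=E, B4=T, B5=E
union over the pool: B1=T, B1=F, B2=T, B2=F, B3=S, B3=E, B4=T, B5=E
uncovered (2 of 10): B4=F, B5=S

Answer: 2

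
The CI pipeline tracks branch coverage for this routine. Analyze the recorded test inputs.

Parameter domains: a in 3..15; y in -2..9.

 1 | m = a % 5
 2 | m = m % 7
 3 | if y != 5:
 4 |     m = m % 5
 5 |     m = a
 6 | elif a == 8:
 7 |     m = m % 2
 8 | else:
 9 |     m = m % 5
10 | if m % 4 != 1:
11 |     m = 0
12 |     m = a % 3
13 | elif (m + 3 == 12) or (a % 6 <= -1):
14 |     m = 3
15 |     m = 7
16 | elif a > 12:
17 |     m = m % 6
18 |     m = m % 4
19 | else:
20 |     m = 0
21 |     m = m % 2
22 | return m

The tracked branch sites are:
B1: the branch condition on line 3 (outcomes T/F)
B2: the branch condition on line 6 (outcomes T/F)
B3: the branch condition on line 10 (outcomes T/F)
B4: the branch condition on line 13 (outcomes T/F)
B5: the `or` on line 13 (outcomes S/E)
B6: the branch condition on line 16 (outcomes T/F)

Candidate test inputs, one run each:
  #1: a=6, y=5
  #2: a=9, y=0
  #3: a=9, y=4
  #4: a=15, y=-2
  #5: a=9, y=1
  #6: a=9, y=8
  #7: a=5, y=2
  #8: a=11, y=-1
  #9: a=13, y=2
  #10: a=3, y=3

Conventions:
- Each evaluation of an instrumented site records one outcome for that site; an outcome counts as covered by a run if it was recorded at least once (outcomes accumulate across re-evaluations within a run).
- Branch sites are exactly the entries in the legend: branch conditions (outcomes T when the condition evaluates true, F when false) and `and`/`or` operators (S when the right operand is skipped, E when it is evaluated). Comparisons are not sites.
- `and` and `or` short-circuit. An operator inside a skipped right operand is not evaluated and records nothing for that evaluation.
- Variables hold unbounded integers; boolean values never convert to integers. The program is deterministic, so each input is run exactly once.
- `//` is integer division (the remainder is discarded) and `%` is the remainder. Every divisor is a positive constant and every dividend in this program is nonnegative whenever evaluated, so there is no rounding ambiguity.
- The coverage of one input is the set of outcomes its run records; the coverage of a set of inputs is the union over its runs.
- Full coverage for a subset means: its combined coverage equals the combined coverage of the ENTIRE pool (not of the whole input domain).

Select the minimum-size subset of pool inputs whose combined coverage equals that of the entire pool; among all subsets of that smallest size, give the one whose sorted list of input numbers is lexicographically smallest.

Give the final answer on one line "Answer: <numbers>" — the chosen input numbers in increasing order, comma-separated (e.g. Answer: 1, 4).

#1 (a=6, y=5) -> B1->F, B2->F, B3->F, B5->E, B4->F, B6->F; covered: B1=F, B2=F, B3=F, B4=F, B5=E, B6=F
#2 (a=9, y=0) -> B1->T, B3->F, B5->S, B4->T; covered: B1=T, B3=F, B4=T, B5=S
#3 (a=9, y=4) -> B1->T, B3->F, B5->S, B4->T; covered: B1=T, B3=F, B4=T, B5=S
#4 (a=15, y=-2) -> B1->T, B3->T; covered: B1=T, B3=T
#5 (a=9, y=1) -> B1->T, B3->F, B5->S, B4->T; covered: B1=T, B3=F, B4=T, B5=S
#6 (a=9, y=8) -> B1->T, B3->F, B5->S, B4->T; covered: B1=T, B3=F, B4=T, B5=S
#7 (a=5, y=2) -> B1->T, B3->F, B5->E, B4->F, B6->F; covered: B1=T, B3=F, B4=F, B5=E, B6=F
#8 (a=11, y=-1) -> B1->T, B3->T; covered: B1=T, B3=T
#9 (a=13, y=2) -> B1->T, B3->F, B5->E, B4->F, B6->T; covered: B1=T, B3=F, B4=F, B5=E, B6=T
#10 (a=3, y=3) -> B1->T, B3->T; covered: B1=T, B3=T
the full pool covers 11 outcomes: B1=T, B1=F, B2=F, B3=T, B3=F, B4=T, B4=F, B5=S, B5=E, B6=T, B6=F
no size-1 subset reaches all 11 outcomes (best union: 6/11)
no size-2 subset reaches all 11 outcomes (best union: 9/11)
no size-3 subset reaches all 11 outcomes (best union: 10/11)
at size 4, {1, 2, 4, 9} reaches all 11 outcomes; every lexicographically earlier size-4 subset fails

Answer: 1, 2, 4, 9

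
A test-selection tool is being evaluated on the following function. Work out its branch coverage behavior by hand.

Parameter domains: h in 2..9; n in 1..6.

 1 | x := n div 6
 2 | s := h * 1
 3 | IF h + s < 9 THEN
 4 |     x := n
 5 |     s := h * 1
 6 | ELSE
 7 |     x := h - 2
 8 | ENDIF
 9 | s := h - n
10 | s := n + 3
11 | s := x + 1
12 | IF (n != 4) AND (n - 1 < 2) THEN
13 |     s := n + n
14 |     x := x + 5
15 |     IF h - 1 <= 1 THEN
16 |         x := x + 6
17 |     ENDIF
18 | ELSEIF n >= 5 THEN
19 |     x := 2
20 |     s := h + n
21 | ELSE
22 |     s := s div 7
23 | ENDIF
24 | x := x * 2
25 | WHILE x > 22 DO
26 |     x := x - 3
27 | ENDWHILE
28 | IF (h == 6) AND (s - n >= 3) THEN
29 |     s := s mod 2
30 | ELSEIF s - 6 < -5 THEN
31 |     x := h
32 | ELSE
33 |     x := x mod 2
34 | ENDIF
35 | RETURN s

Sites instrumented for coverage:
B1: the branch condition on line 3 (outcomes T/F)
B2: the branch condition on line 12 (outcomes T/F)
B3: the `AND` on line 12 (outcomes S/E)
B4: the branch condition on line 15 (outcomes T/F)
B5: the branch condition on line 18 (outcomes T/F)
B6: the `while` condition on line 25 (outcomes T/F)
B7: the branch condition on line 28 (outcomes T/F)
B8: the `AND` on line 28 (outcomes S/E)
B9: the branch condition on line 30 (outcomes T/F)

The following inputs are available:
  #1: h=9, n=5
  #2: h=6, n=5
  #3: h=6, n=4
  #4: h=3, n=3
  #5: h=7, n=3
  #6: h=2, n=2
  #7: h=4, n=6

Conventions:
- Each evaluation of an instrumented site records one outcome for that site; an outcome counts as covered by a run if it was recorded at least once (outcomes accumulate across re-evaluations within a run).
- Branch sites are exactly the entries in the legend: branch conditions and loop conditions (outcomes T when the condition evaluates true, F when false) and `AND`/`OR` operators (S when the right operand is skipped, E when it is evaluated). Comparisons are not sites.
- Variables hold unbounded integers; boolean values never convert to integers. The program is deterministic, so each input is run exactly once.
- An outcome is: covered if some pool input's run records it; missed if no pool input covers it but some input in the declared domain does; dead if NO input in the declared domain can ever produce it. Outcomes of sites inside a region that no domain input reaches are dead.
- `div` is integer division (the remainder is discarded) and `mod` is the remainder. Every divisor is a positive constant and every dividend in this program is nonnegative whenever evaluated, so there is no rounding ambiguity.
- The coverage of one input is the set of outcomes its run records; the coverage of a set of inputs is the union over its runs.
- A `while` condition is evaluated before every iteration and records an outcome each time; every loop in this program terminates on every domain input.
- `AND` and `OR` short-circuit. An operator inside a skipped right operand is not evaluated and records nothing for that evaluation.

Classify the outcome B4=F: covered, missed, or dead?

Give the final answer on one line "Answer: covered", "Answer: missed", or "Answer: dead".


no pool input records B4=F
but domain input (h=3, n=1) does record it -> reachable, so missed
Answer: missed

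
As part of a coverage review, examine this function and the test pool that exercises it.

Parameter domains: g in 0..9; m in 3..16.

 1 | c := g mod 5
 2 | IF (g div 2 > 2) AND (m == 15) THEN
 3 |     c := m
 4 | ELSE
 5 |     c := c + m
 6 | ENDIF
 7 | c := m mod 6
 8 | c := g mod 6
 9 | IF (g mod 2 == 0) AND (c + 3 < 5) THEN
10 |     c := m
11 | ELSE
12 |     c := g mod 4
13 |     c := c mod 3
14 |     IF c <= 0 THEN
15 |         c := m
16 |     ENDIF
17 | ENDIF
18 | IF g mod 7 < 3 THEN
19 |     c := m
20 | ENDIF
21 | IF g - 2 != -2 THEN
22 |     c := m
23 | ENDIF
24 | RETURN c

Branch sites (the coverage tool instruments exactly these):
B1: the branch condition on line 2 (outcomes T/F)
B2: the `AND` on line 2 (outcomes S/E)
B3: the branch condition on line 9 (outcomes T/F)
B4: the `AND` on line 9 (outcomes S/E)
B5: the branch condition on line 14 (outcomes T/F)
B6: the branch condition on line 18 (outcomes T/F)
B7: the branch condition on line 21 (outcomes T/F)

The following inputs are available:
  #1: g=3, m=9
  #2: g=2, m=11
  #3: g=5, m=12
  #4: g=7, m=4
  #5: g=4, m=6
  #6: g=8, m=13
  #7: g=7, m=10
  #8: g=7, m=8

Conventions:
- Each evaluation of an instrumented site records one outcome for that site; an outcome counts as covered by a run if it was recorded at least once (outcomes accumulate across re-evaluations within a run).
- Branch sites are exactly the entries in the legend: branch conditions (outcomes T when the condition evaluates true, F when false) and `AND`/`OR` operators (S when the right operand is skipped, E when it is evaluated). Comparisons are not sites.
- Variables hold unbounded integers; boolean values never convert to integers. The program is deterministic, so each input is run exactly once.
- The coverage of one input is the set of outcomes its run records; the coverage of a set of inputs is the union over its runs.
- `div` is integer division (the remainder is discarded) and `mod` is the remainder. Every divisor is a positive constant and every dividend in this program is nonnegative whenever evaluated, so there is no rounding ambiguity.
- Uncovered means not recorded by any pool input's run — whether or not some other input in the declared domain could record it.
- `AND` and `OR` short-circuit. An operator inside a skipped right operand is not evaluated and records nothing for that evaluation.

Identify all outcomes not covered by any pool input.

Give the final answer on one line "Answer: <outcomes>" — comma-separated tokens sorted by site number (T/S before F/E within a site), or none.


input #1, g=3, m=9: events B2->S, B1->F, B4->S, B3->F, B5->T, B6->F, B7->T; outcomes B1=F, B2=S, B3=F, B4=S, B5=T, B6=F, B7=T
input #2, g=2, m=11: events B2->S, B1->F, B4->E, B3->F, B5->F, B6->T, B7->T; outcomes B1=F, B2=S, B3=F, B4=E, B5=F, B6=T, B7=T
input #3, g=5, m=12: events B2->S, B1->F, B4->S, B3->F, B5->F, B6->F, B7->T; outcomes B1=F, B2=S, B3=F, B4=S, B5=F, B6=F, B7=T
input #4, g=7, m=4: events B2->E, B1->F, B4->S, B3->F, B5->T, B6->T, B7->T; outcomes B1=F, B2=E, B3=F, B4=S, B5=T, B6=T, B7=T
input #5, g=4, m=6: events B2->S, B1->F, B4->E, B3->F, B5->T, B6->F, B7->T; outcomes B1=F, B2=S, B3=F, B4=E, B5=T, B6=F, B7=T
input #6, g=8, m=13: events B2->E, B1->F, B4->E, B3->F, B5->T, B6->T, B7->T; outcomes B1=F, B2=E, B3=F, B4=E, B5=T, B6=T, B7=T
input #7, g=7, m=10: events B2->E, B1->F, B4->S, B3->F, B5->T, B6->T, B7->T; outcomes B1=F, B2=E, B3=F, B4=S, B5=T, B6=T, B7=T
input #8, g=7, m=8: events B2->E, B1->F, B4->S, B3->F, B5->T, B6->T, B7->T; outcomes B1=F, B2=E, B3=F, B4=S, B5=T, B6=T, B7=T
union over the pool: B1=F, B2=S, B2=E, B3=F, B4=S, B4=E, B5=T, B5=F, B6=T, B6=F, B7=T
uncovered (3 of 14): B1=T, B3=T, B7=F
Answer: B1=T, B3=T, B7=F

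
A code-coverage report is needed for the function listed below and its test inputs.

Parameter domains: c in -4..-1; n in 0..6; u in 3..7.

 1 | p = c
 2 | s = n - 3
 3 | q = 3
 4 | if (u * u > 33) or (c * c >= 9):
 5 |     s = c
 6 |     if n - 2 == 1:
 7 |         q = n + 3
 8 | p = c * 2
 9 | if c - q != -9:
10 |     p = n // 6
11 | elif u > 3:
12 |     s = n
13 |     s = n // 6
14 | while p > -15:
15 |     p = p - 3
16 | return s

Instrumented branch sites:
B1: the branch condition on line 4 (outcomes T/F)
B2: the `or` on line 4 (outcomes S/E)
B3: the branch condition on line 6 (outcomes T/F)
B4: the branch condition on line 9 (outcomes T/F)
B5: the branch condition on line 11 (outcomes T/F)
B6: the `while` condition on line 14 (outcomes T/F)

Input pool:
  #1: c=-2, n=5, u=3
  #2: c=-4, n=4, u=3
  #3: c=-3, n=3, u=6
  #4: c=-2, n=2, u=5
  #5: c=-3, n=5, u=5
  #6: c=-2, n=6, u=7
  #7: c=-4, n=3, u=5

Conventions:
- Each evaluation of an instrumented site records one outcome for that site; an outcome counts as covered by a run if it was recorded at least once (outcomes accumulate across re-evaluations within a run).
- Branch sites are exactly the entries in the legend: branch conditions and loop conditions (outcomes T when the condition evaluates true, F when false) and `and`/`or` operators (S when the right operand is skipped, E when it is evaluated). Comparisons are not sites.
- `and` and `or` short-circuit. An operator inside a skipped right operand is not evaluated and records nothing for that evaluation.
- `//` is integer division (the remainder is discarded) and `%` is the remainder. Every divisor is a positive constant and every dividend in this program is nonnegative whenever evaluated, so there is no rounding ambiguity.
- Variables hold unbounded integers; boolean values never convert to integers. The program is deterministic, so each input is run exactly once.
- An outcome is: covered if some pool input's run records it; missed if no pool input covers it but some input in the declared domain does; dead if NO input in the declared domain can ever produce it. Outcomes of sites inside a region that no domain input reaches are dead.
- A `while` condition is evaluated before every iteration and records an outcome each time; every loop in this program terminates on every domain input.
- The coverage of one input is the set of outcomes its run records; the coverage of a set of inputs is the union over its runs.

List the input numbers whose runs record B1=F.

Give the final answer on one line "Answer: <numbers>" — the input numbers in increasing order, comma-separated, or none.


input #1 (c=-2, n=5, u=3): records B1=F
input #2 (c=-4, n=4, u=3): does not record B1=F
input #3 (c=-3, n=3, u=6): does not record B1=F
input #4 (c=-2, n=2, u=5): records B1=F
input #5 (c=-3, n=5, u=5): does not record B1=F
input #6 (c=-2, n=6, u=7): does not record B1=F
input #7 (c=-4, n=3, u=5): does not record B1=F
Answer: 1, 4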